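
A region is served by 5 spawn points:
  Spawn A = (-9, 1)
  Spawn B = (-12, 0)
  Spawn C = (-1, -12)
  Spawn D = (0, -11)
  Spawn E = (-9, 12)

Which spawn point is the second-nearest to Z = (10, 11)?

Spawn A

Compare squared distances (the ordering matches that of the actual distances):
d²(Z, Spawn A) = (10−(-9))² + (11−1)² = 361 + 100 = 461
d²(Z, Spawn B) = (10−(-12))² + (11−0)² = 484 + 121 = 605
d²(Z, Spawn C) = (10−(-1))² + (11−(-12))² = 121 + 529 = 650
d²(Z, Spawn D) = (10−0)² + (11−(-11))² = 100 + 484 = 584
d²(Z, Spawn E) = (10−(-9))² + (11−12)² = 361 + 1 = 362
Sorted ascending: Spawn E, Spawn A, Spawn D, … — the second-nearest is Spawn A.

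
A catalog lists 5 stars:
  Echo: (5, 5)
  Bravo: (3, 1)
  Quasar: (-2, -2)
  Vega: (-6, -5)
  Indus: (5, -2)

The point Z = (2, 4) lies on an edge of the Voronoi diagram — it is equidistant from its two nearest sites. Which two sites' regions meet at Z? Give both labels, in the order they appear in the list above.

Squared distances from Z to each site:
d²(Z, Echo) = (2−5)² + (4−5)² = 9 + 1 = 10
d²(Z, Bravo) = (2−3)² + (4−1)² = 1 + 9 = 10
d²(Z, Quasar) = (2−(-2))² + (4−(-2))² = 16 + 36 = 52
d²(Z, Vega) = (2−(-6))² + (4−(-5))² = 64 + 81 = 145
d²(Z, Indus) = (2−5)² + (4−(-2))² = 9 + 36 = 45
Z is equidistant from Echo and Bravo (both at squared distance 10), and every other site is strictly farther — so Z lies on the Echo–Bravo Voronoi edge.

Echo and Bravo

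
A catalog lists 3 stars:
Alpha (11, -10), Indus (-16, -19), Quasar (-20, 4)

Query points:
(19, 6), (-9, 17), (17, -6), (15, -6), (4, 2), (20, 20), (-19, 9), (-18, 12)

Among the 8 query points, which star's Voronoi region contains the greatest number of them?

Alpha

(19, 6) — d² to each: Alpha:320, Indus:1850, Quasar:1525 → nearest is Alpha
(-9, 17) — d² to each: Alpha:1129, Indus:1345, Quasar:290 → nearest is Quasar
(17, -6) — d² to each: Alpha:52, Indus:1258, Quasar:1469 → nearest is Alpha
(15, -6) — d² to each: Alpha:32, Indus:1130, Quasar:1325 → nearest is Alpha
(4, 2) — d² to each: Alpha:193, Indus:841, Quasar:580 → nearest is Alpha
(20, 20) — d² to each: Alpha:981, Indus:2817, Quasar:1856 → nearest is Alpha
(-19, 9) — d² to each: Alpha:1261, Indus:793, Quasar:26 → nearest is Quasar
(-18, 12) — d² to each: Alpha:1325, Indus:965, Quasar:68 → nearest is Quasar
Tally — Alpha:5, Quasar:3. Alpha captures the most (5).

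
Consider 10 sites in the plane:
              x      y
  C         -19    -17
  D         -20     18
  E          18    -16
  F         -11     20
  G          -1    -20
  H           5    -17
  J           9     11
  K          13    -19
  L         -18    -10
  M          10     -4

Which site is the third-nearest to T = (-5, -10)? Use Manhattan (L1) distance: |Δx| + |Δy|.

d(T,C) = 14 + 7 = 21
d(T,D) = 15 + 28 = 43
d(T,E) = 23 + 6 = 29
d(T,F) = 6 + 30 = 36
d(T,G) = 4 + 10 = 14
d(T,H) = 10 + 7 = 17
d(T,J) = 14 + 21 = 35
d(T,K) = 18 + 9 = 27
d(T,L) = 13 + 0 = 13
d(T,M) = 15 + 6 = 21
Sorted ascending: L, G, H, C, … — the third-nearest is H.

H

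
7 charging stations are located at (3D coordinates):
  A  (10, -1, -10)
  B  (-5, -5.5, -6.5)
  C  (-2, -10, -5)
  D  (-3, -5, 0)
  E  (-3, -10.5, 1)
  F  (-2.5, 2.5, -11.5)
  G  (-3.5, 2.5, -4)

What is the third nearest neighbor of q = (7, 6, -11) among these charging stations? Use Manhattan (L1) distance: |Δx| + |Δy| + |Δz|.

G

d(q,A) = 3 + 7 + 1 = 11
d(q,B) = 12 + 11.5 + 4.5 = 28
d(q,C) = 9 + 16 + 6 = 31
d(q,D) = 10 + 11 + 11 = 32
d(q,E) = 10 + 16.5 + 12 = 38.5
d(q,F) = 9.5 + 3.5 + 0.5 = 13.5
d(q,G) = 10.5 + 3.5 + 7 = 21
Sorted ascending: A, F, G, B, … — the third-nearest is G.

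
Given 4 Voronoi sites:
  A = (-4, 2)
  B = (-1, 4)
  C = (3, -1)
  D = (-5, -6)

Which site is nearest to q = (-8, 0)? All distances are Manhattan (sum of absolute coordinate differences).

A

d(q,A) = |-8−(-4)| + |0−2| = 4 + 2 = 6
d(q,B) = |-8−(-1)| + |0−4| = 7 + 4 = 11
d(q,C) = |-8−3| + |0−(-1)| = 11 + 1 = 12
d(q,D) = |-8−(-5)| + |0−(-6)| = 3 + 6 = 9
A is nearest.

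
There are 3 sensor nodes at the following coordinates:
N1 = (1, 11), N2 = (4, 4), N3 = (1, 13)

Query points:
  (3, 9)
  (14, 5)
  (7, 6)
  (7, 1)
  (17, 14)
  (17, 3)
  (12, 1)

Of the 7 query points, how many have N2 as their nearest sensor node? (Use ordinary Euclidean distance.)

5

(3, 9) — d² to each: N1:8, N2:26, N3:20 → nearest is N1
(14, 5) — d² to each: N1:205, N2:101, N3:233 → nearest is N2
(7, 6) — d² to each: N1:61, N2:13, N3:85 → nearest is N2
(7, 1) — d² to each: N1:136, N2:18, N3:180 → nearest is N2
(17, 14) — d² to each: N1:265, N2:269, N3:257 → nearest is N3
(17, 3) — d² to each: N1:320, N2:170, N3:356 → nearest is N2
(12, 1) — d² to each: N1:221, N2:73, N3:265 → nearest is N2
5 of the 7 points have N2 as nearest.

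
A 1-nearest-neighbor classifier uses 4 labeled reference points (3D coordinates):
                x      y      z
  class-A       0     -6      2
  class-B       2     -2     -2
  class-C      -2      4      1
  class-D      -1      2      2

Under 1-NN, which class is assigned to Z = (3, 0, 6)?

class-D

Compare squared distances (the ordering matches that of the actual distances):
d²(Z, class-A) = (3−0)² + (0−(-6))² + (6−2)² = 9 + 36 + 16 = 61
d²(Z, class-B) = (3−2)² + (0−(-2))² + (6−(-2))² = 1 + 4 + 64 = 69
d²(Z, class-C) = (3−(-2))² + (0−4)² + (6−1)² = 25 + 16 + 25 = 66
d²(Z, class-D) = (3−(-1))² + (0−2)² + (6−2)² = 16 + 4 + 16 = 36
Minimum is at class-D.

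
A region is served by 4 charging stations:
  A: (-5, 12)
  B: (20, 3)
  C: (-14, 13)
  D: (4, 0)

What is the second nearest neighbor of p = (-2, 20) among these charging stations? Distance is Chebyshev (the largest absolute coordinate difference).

d(p,A) = max(3, 8) = 8
d(p,B) = max(22, 17) = 22
d(p,C) = max(12, 7) = 12
d(p,D) = max(6, 20) = 20
Sorted ascending: A, C, D, … — the second-nearest is C.

C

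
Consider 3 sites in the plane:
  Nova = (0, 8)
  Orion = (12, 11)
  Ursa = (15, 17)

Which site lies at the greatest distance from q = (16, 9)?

Nova

Compare squared distances (the ordering matches that of the actual distances):
d²(q, Nova) = 256 + 1 = 257
d²(q, Orion) = 16 + 4 = 20
d²(q, Ursa) = 1 + 64 = 65
The largest is to Nova.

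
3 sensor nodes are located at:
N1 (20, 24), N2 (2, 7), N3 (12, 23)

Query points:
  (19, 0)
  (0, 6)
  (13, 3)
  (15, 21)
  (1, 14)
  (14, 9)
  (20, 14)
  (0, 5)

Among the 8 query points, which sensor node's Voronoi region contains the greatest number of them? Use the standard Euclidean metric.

(19, 0) — d² to each: N1:577, N2:338, N3:578 → nearest is N2
(0, 6) — d² to each: N1:724, N2:5, N3:433 → nearest is N2
(13, 3) — d² to each: N1:490, N2:137, N3:401 → nearest is N2
(15, 21) — d² to each: N1:34, N2:365, N3:13 → nearest is N3
(1, 14) — d² to each: N1:461, N2:50, N3:202 → nearest is N2
(14, 9) — d² to each: N1:261, N2:148, N3:200 → nearest is N2
(20, 14) — d² to each: N1:100, N2:373, N3:145 → nearest is N1
(0, 5) — d² to each: N1:761, N2:8, N3:468 → nearest is N2
Tally — N1:1, N2:6, N3:1. N2 captures the most (6).

N2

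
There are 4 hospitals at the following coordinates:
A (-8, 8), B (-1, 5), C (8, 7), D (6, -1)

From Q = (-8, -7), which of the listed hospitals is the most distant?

C

Squared Euclidean distances:
|QA|² = (-8−(-8))² + (-7−8)² = 0 + 225 = 225
|QB|² = (-8−(-1))² + (-7−5)² = 49 + 144 = 193
|QC|² = (-8−8)² + (-7−7)² = 256 + 196 = 452
|QD|² = (-8−6)² + (-7−(-1))² = 196 + 36 = 232
The largest is to C.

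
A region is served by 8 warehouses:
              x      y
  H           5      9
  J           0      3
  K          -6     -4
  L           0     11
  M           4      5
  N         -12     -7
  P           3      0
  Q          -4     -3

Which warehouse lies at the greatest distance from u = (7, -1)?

Since √ is increasing, it suffices to compare squared distances:
|uH|² = (7−5)² + (-1−9)² = 4 + 100 = 104
|uJ|² = (7−0)² + (-1−3)² = 49 + 16 = 65
|uK|² = (7−(-6))² + (-1−(-4))² = 169 + 9 = 178
|uL|² = (7−0)² + (-1−11)² = 49 + 144 = 193
|uM|² = (7−4)² + (-1−5)² = 9 + 36 = 45
|uN|² = (7−(-12))² + (-1−(-7))² = 361 + 36 = 397
|uP|² = (7−3)² + (-1−0)² = 16 + 1 = 17
|uQ|² = (7−(-4))² + (-1−(-3))² = 121 + 4 = 125
The largest is to N.

N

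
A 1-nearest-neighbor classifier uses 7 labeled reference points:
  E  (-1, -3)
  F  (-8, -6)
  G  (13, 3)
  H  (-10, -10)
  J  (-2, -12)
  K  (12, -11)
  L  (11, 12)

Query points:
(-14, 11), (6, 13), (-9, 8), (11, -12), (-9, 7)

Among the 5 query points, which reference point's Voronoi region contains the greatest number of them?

(-14, 11) — d² to each: E:365, F:325, G:793, H:457, J:673, K:1160, L:626 → nearest is F
(6, 13) — d² to each: E:305, F:557, G:149, H:785, J:689, K:612, L:26 → nearest is L
(-9, 8) — d² to each: E:185, F:197, G:509, H:325, J:449, K:802, L:416 → nearest is E
(11, -12) — d² to each: E:225, F:397, G:229, H:445, J:169, K:2, L:576 → nearest is K
(-9, 7) — d² to each: E:164, F:170, G:500, H:290, J:410, K:765, L:425 → nearest is E
Tally — E:2, F:1, K:1, L:1. E captures the most (2).

E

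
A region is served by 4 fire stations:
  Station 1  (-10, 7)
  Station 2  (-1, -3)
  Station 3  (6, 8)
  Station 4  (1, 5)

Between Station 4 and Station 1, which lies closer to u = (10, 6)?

Compare squared distances:
d²(u, Station 4) = (10−1)² + (6−5)² = 81 + 1 = 82
d²(u, Station 1) = (10−(-10))² + (6−7)² = 400 + 1 = 401
82 < 401, so Station 4 is closer.

Station 4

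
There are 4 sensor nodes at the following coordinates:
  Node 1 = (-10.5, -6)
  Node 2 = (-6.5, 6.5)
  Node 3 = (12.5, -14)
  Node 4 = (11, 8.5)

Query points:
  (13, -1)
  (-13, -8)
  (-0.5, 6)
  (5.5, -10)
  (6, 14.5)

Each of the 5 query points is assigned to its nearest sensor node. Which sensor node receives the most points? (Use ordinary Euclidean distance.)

Node 4

(13, -1) — d² to each: Node 1:577.25, Node 2:436.5, Node 3:169.25, Node 4:94.25 → nearest is Node 4
(-13, -8) — d² to each: Node 1:10.25, Node 2:252.5, Node 3:686.25, Node 4:848.25 → nearest is Node 1
(-0.5, 6) — d² to each: Node 1:244, Node 2:36.25, Node 3:569, Node 4:138.5 → nearest is Node 2
(5.5, -10) — d² to each: Node 1:272, Node 2:416.25, Node 3:65, Node 4:372.5 → nearest is Node 3
(6, 14.5) — d² to each: Node 1:692.5, Node 2:220.25, Node 3:854.5, Node 4:61 → nearest is Node 4
Tally — Node 1:1, Node 2:1, Node 3:1, Node 4:2. Node 4 captures the most (2).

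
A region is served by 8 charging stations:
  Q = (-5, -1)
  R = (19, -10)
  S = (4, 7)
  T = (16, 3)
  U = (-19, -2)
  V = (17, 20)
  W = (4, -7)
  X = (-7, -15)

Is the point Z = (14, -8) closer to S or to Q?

S

Compare squared distances:
|ZS|² = (14−4)² + (-8−7)² = 100 + 225 = 325
|ZQ|² = (14−(-5))² + (-8−(-1))² = 361 + 49 = 410
325 < 410, so S is closer.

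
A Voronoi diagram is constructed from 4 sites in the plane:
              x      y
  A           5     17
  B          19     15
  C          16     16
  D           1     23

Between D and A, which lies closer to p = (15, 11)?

A

Compare squared distances:
|pD|² = (15−1)² + (11−23)² = 196 + 144 = 340
|pA|² = (15−5)² + (11−17)² = 100 + 36 = 136
340 > 136, so A is closer.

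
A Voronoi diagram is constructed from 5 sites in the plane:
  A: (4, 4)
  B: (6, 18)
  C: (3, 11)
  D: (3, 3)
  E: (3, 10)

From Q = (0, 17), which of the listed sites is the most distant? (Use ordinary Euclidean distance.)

Compare squared distances (the ordering matches that of the actual distances):
|QA|² = (0−4)² + (17−4)² = 16 + 169 = 185
|QB|² = (0−6)² + (17−18)² = 36 + 1 = 37
|QC|² = (0−3)² + (17−11)² = 9 + 36 = 45
|QD|² = (0−3)² + (17−3)² = 9 + 196 = 205
|QE|² = (0−3)² + (17−10)² = 9 + 49 = 58
The largest is to D.

D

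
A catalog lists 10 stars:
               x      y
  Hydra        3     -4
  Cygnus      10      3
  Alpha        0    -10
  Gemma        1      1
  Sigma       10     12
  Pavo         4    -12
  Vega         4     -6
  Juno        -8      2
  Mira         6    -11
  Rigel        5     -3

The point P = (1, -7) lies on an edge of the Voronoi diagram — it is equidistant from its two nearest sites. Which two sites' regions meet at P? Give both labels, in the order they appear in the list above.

Alpha and Vega

Squared distances from P to each site:
d²(P, Hydra) = 4 + 9 = 13
d²(P, Cygnus) = 81 + 100 = 181
d²(P, Alpha) = 1 + 9 = 10
d²(P, Gemma) = 0 + 64 = 64
d²(P, Sigma) = 81 + 361 = 442
d²(P, Pavo) = 9 + 25 = 34
d²(P, Vega) = 9 + 1 = 10
d²(P, Juno) = 81 + 81 = 162
d²(P, Mira) = 25 + 16 = 41
d²(P, Rigel) = 16 + 16 = 32
P is equidistant from Alpha and Vega (both at squared distance 10), and every other site is strictly farther — so P lies on the Alpha–Vega Voronoi edge.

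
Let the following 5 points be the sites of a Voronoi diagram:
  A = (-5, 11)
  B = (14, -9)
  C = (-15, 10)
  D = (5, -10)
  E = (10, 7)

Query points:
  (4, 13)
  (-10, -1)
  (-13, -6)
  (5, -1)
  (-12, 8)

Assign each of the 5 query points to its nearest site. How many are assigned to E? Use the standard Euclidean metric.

(4, 13) — d² to each: A:85, B:584, C:370, D:530, E:72 → nearest is E
(-10, -1) — d² to each: A:169, B:640, C:146, D:306, E:464 → nearest is C
(-13, -6) — d² to each: A:353, B:738, C:260, D:340, E:698 → nearest is C
(5, -1) — d² to each: A:244, B:145, C:521, D:81, E:89 → nearest is D
(-12, 8) — d² to each: A:58, B:965, C:13, D:613, E:485 → nearest is C
1 of the 5 points has E as nearest.

1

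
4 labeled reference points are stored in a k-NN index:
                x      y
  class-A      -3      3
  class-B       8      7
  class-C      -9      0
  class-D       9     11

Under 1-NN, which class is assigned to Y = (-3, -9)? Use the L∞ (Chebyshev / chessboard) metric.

class-C

d(Y, class-A) = max(0, 12) = 12
d(Y, class-B) = max(11, 16) = 16
d(Y, class-C) = max(6, 9) = 9
d(Y, class-D) = max(12, 20) = 20
Minimum is at class-C.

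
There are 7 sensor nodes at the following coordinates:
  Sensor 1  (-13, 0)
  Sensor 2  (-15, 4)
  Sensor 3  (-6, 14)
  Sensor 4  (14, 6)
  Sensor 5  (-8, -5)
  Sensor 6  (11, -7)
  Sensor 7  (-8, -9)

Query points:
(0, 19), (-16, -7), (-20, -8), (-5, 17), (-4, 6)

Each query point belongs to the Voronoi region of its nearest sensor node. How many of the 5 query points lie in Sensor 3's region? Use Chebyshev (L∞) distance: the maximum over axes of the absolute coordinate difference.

3

(0, 19) — d to each: Sensor 1:19, Sensor 2:15, Sensor 3:6, Sensor 4:14, Sensor 5:24, Sensor 6:26, Sensor 7:28 → nearest is Sensor 3
(-16, -7) — d to each: Sensor 1:7, Sensor 2:11, Sensor 3:21, Sensor 4:30, Sensor 5:8, Sensor 6:27, Sensor 7:8 → nearest is Sensor 1
(-20, -8) — d to each: Sensor 1:8, Sensor 2:12, Sensor 3:22, Sensor 4:34, Sensor 5:12, Sensor 6:31, Sensor 7:12 → nearest is Sensor 1
(-5, 17) — d to each: Sensor 1:17, Sensor 2:13, Sensor 3:3, Sensor 4:19, Sensor 5:22, Sensor 6:24, Sensor 7:26 → nearest is Sensor 3
(-4, 6) — d to each: Sensor 1:9, Sensor 2:11, Sensor 3:8, Sensor 4:18, Sensor 5:11, Sensor 6:15, Sensor 7:15 → nearest is Sensor 3
3 of the 5 points have Sensor 3 as nearest.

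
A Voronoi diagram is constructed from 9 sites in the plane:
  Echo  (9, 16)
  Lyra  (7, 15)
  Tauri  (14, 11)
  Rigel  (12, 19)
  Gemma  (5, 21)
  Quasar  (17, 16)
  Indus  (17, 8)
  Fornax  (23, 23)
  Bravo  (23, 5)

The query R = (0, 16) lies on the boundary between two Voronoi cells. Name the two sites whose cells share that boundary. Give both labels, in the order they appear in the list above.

Squared distances from R to each site:
d²(R, Echo) = 81 + 0 = 81
d²(R, Lyra) = 49 + 1 = 50
d²(R, Tauri) = 196 + 25 = 221
d²(R, Rigel) = 144 + 9 = 153
d²(R, Gemma) = 25 + 25 = 50
d²(R, Quasar) = 289 + 0 = 289
d²(R, Indus) = 289 + 64 = 353
d²(R, Fornax) = 529 + 49 = 578
d²(R, Bravo) = 529 + 121 = 650
R is equidistant from Lyra and Gemma (both at squared distance 50), and every other site is strictly farther — so R lies on the Lyra–Gemma Voronoi edge.

Lyra and Gemma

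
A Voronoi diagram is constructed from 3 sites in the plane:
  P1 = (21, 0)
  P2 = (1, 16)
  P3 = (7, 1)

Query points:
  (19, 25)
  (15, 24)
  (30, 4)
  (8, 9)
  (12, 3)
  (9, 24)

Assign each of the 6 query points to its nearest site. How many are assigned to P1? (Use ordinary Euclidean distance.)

(19, 25) — d² to each: P1:629, P2:405, P3:720 → nearest is P2
(15, 24) — d² to each: P1:612, P2:260, P3:593 → nearest is P2
(30, 4) — d² to each: P1:97, P2:985, P3:538 → nearest is P1
(8, 9) — d² to each: P1:250, P2:98, P3:65 → nearest is P3
(12, 3) — d² to each: P1:90, P2:290, P3:29 → nearest is P3
(9, 24) — d² to each: P1:720, P2:128, P3:533 → nearest is P2
1 of the 6 points has P1 as nearest.

1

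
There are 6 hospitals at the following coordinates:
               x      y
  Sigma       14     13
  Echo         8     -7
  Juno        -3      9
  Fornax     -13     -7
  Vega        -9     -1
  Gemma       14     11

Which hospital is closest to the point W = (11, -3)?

Echo

Compare squared distances (the ordering matches that of the actual distances):
d²(W, Sigma) = (11−14)² + (-3−13)² = 9 + 256 = 265
d²(W, Echo) = (11−8)² + (-3−(-7))² = 9 + 16 = 25
d²(W, Juno) = (11−(-3))² + (-3−9)² = 196 + 144 = 340
d²(W, Fornax) = (11−(-13))² + (-3−(-7))² = 576 + 16 = 592
d²(W, Vega) = (11−(-9))² + (-3−(-1))² = 400 + 4 = 404
d²(W, Gemma) = (11−14)² + (-3−11)² = 9 + 196 = 205
Minimum is at Echo.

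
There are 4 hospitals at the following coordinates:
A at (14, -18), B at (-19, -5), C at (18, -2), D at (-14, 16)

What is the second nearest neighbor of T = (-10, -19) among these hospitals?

Compare squared distances (the ordering matches that of the actual distances):
|TA|² = (-10−14)² + (-19−(-18))² = 576 + 1 = 577
|TB|² = (-10−(-19))² + (-19−(-5))² = 81 + 196 = 277
|TC|² = (-10−18)² + (-19−(-2))² = 784 + 289 = 1073
|TD|² = (-10−(-14))² + (-19−16)² = 16 + 1225 = 1241
Sorted ascending: B, A, C, … — the second-nearest is A.

A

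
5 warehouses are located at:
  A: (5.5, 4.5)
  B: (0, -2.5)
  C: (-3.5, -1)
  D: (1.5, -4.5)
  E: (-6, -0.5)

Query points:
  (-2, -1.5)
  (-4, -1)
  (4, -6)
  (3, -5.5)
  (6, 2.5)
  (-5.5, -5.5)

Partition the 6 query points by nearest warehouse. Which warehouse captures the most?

C

(-2, -1.5) — d² to each: A:92.25, B:5, C:2.5, D:21.25, E:17 → nearest is C
(-4, -1) — d² to each: A:120.5, B:18.25, C:0.25, D:42.5, E:4.25 → nearest is C
(4, -6) — d² to each: A:112.5, B:28.25, C:81.25, D:8.5, E:130.25 → nearest is D
(3, -5.5) — d² to each: A:106.25, B:18, C:62.5, D:3.25, E:106 → nearest is D
(6, 2.5) — d² to each: A:4.25, B:61, C:102.5, D:69.25, E:153 → nearest is A
(-5.5, -5.5) — d² to each: A:221, B:39.25, C:24.25, D:50, E:25.25 → nearest is C
Tally — A:1, C:3, D:2. C captures the most (3).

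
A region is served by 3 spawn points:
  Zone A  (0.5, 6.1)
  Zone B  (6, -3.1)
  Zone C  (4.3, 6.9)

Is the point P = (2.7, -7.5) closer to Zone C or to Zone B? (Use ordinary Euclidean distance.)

Zone B

Compare squared distances:
d²(P, Zone C) = (2.7−4.3)² + (-7.5−6.9)² = 2.56 + 207.36 = 209.92
d²(P, Zone B) = (2.7−6)² + (-7.5−(-3.1))² = 10.89 + 19.36 = 30.25
209.92 > 30.25, so Zone B is closer.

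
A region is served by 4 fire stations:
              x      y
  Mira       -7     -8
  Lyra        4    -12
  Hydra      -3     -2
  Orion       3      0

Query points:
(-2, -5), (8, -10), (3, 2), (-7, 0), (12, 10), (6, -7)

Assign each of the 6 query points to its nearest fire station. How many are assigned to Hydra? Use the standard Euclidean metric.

2

(-2, -5) — d² to each: Mira:34, Lyra:85, Hydra:10, Orion:50 → nearest is Hydra
(8, -10) — d² to each: Mira:229, Lyra:20, Hydra:185, Orion:125 → nearest is Lyra
(3, 2) — d² to each: Mira:200, Lyra:197, Hydra:52, Orion:4 → nearest is Orion
(-7, 0) — d² to each: Mira:64, Lyra:265, Hydra:20, Orion:100 → nearest is Hydra
(12, 10) — d² to each: Mira:685, Lyra:548, Hydra:369, Orion:181 → nearest is Orion
(6, -7) — d² to each: Mira:170, Lyra:29, Hydra:106, Orion:58 → nearest is Lyra
2 of the 6 points have Hydra as nearest.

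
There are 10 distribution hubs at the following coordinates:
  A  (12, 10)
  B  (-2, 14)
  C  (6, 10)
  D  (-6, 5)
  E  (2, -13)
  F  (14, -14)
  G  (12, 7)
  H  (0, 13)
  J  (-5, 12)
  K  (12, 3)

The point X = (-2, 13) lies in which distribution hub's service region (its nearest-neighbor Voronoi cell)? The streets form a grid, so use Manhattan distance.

B

d(X,A) = 14 + 3 = 17
d(X,B) = 0 + 1 = 1
d(X,C) = 8 + 3 = 11
d(X,D) = 4 + 8 = 12
d(X,E) = 4 + 26 = 30
d(X,F) = 16 + 27 = 43
d(X,G) = 14 + 6 = 20
d(X,H) = 2 + 0 = 2
d(X,J) = 3 + 1 = 4
d(X,K) = 14 + 10 = 24
Minimum is at B.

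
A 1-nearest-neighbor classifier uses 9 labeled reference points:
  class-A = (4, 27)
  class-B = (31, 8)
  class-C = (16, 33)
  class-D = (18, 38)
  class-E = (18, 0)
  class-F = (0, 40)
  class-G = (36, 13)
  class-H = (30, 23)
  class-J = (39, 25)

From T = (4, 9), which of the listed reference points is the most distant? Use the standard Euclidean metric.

class-J

Compare squared distances (the ordering matches that of the actual distances):
d²(T, class-A) = 0 + 324 = 324
d²(T, class-B) = 729 + 1 = 730
d²(T, class-C) = 144 + 576 = 720
d²(T, class-D) = 196 + 841 = 1037
d²(T, class-E) = 196 + 81 = 277
d²(T, class-F) = 16 + 961 = 977
d²(T, class-G) = 1024 + 16 = 1040
d²(T, class-H) = 676 + 196 = 872
d²(T, class-J) = 1225 + 256 = 1481
The largest is to class-J.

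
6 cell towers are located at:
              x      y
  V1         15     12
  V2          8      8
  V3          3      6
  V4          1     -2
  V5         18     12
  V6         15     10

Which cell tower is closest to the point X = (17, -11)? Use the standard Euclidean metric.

Since √ is increasing, it suffices to compare squared distances:
|XV1|² = (17−15)² + (-11−12)² = 4 + 529 = 533
|XV2|² = (17−8)² + (-11−8)² = 81 + 361 = 442
|XV3|² = (17−3)² + (-11−6)² = 196 + 289 = 485
|XV4|² = (17−1)² + (-11−(-2))² = 256 + 81 = 337
|XV5|² = (17−18)² + (-11−12)² = 1 + 529 = 530
|XV6|² = (17−15)² + (-11−10)² = 4 + 441 = 445
V4 is nearest.

V4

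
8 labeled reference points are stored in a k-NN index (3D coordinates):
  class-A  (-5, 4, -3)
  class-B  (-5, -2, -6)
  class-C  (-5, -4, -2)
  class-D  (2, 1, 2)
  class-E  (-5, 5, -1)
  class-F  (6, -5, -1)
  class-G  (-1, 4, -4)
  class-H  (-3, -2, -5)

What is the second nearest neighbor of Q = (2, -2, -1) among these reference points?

Squared Euclidean distances:
d²(Q, class-A) = 49 + 36 + 4 = 89
d²(Q, class-B) = 49 + 0 + 25 = 74
d²(Q, class-C) = 49 + 4 + 1 = 54
d²(Q, class-D) = 0 + 9 + 9 = 18
d²(Q, class-E) = 49 + 49 + 0 = 98
d²(Q, class-F) = 16 + 9 + 0 = 25
d²(Q, class-G) = 9 + 36 + 9 = 54
d²(Q, class-H) = 25 + 0 + 16 = 41
Sorted ascending: class-D, class-F, class-H, … — the second-nearest is class-F.

class-F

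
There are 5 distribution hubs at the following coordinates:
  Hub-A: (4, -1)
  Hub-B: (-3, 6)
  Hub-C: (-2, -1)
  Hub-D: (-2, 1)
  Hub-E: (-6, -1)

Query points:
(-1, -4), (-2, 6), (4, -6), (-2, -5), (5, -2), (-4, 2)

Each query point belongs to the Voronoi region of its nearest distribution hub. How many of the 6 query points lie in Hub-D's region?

1

(-1, -4) — d² to each: Hub-A:34, Hub-B:104, Hub-C:10, Hub-D:26, Hub-E:34 → nearest is Hub-C
(-2, 6) — d² to each: Hub-A:85, Hub-B:1, Hub-C:49, Hub-D:25, Hub-E:65 → nearest is Hub-B
(4, -6) — d² to each: Hub-A:25, Hub-B:193, Hub-C:61, Hub-D:85, Hub-E:125 → nearest is Hub-A
(-2, -5) — d² to each: Hub-A:52, Hub-B:122, Hub-C:16, Hub-D:36, Hub-E:32 → nearest is Hub-C
(5, -2) — d² to each: Hub-A:2, Hub-B:128, Hub-C:50, Hub-D:58, Hub-E:122 → nearest is Hub-A
(-4, 2) — d² to each: Hub-A:73, Hub-B:17, Hub-C:13, Hub-D:5, Hub-E:13 → nearest is Hub-D
1 of the 6 points has Hub-D as nearest.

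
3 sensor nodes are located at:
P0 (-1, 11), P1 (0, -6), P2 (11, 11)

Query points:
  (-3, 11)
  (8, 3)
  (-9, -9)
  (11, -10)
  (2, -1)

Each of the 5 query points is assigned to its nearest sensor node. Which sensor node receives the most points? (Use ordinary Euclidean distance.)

P1

(-3, 11) — d² to each: P0:4, P1:298, P2:196 → nearest is P0
(8, 3) — d² to each: P0:145, P1:145, P2:73 → nearest is P2
(-9, -9) — d² to each: P0:464, P1:90, P2:800 → nearest is P1
(11, -10) — d² to each: P0:585, P1:137, P2:441 → nearest is P1
(2, -1) — d² to each: P0:153, P1:29, P2:225 → nearest is P1
Tally — P0:1, P1:3, P2:1. P1 captures the most (3).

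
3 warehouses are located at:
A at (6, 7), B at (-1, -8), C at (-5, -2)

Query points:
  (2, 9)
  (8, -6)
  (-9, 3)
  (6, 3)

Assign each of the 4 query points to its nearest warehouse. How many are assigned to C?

1

(2, 9) — d² to each: A:20, B:298, C:170 → nearest is A
(8, -6) — d² to each: A:173, B:85, C:185 → nearest is B
(-9, 3) — d² to each: A:241, B:185, C:41 → nearest is C
(6, 3) — d² to each: A:16, B:170, C:146 → nearest is A
1 of the 4 points has C as nearest.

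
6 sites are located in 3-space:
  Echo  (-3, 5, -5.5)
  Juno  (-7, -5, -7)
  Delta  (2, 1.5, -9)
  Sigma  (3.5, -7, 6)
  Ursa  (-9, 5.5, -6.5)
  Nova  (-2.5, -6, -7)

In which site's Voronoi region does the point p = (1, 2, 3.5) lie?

Compare squared distances (the ordering matches that of the actual distances):
d²(p, Echo) = (1−(-3))² + (2−5)² + (3.5−(-5.5))² = 16 + 9 + 81 = 106
d²(p, Juno) = (1−(-7))² + (2−(-5))² + (3.5−(-7))² = 64 + 49 + 110.25 = 223.25
d²(p, Delta) = (1−2)² + (2−1.5)² + (3.5−(-9))² = 1 + 0.25 + 156.25 = 157.5
d²(p, Sigma) = (1−3.5)² + (2−(-7))² + (3.5−6)² = 6.25 + 81 + 6.25 = 93.5
d²(p, Ursa) = (1−(-9))² + (2−5.5)² + (3.5−(-6.5))² = 100 + 12.25 + 100 = 212.25
d²(p, Nova) = (1−(-2.5))² + (2−(-6))² + (3.5−(-7))² = 12.25 + 64 + 110.25 = 186.5
The smallest is to Sigma, so p lies in the Voronoi region of Sigma.

Sigma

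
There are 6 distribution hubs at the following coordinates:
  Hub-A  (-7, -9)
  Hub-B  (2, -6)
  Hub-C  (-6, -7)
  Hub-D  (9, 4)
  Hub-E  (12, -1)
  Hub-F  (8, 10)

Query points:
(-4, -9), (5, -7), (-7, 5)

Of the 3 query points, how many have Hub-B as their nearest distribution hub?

(-4, -9) — d² to each: Hub-A:9, Hub-B:45, Hub-C:8, Hub-D:338, Hub-E:320, Hub-F:505 → nearest is Hub-C
(5, -7) — d² to each: Hub-A:148, Hub-B:10, Hub-C:121, Hub-D:137, Hub-E:85, Hub-F:298 → nearest is Hub-B
(-7, 5) — d² to each: Hub-A:196, Hub-B:202, Hub-C:145, Hub-D:257, Hub-E:397, Hub-F:250 → nearest is Hub-C
1 of the 3 points has Hub-B as nearest.

1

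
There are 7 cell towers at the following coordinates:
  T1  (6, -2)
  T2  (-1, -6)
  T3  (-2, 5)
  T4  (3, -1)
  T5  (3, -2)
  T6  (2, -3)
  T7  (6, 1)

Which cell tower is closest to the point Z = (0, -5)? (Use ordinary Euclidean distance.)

T2

Compare squared distances (the ordering matches that of the actual distances):
|ZT1|² = 36 + 9 = 45
|ZT2|² = 1 + 1 = 2
|ZT3|² = 4 + 100 = 104
|ZT4|² = 9 + 16 = 25
|ZT5|² = 9 + 9 = 18
|ZT6|² = 4 + 4 = 8
|ZT7|² = 36 + 36 = 72
The smallest is to T2, so Z lies in the Voronoi region of T2.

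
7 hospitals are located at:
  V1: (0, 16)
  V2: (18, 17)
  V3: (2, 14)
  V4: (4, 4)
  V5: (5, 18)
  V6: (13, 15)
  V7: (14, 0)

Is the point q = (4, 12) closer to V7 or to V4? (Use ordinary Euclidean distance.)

V4

Compare squared distances:
|qV7|² = (4−14)² + (12−0)² = 100 + 144 = 244
|qV4|² = (4−4)² + (12−4)² = 0 + 64 = 64
244 > 64, so V4 is closer.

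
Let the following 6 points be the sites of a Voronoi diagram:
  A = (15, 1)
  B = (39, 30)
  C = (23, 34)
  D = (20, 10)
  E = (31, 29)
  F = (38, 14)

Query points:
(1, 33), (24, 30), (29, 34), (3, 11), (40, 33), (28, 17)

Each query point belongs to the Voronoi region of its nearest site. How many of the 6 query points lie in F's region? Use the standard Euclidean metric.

(1, 33) — d² to each: A:1220, B:1453, C:485, D:890, E:916, F:1730 → nearest is C
(24, 30) — d² to each: A:922, B:225, C:17, D:416, E:50, F:452 → nearest is C
(29, 34) — d² to each: A:1285, B:116, C:36, D:657, E:29, F:481 → nearest is E
(3, 11) — d² to each: A:244, B:1657, C:929, D:290, E:1108, F:1234 → nearest is A
(40, 33) — d² to each: A:1649, B:10, C:290, D:929, E:97, F:365 → nearest is B
(28, 17) — d² to each: A:425, B:290, C:314, D:113, E:153, F:109 → nearest is F
1 of the 6 points has F as nearest.

1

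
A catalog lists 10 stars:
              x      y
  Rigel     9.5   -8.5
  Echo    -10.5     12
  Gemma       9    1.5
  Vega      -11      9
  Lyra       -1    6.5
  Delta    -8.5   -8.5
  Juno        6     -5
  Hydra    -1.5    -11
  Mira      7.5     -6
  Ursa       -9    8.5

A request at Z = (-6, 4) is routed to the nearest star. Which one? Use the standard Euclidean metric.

Since √ is increasing, it suffices to compare squared distances:
d²(Z, Rigel) = (-6−9.5)² + (4−(-8.5))² = 240.25 + 156.25 = 396.5
d²(Z, Echo) = (-6−(-10.5))² + (4−12)² = 20.25 + 64 = 84.25
d²(Z, Gemma) = (-6−9)² + (4−1.5)² = 225 + 6.25 = 231.25
d²(Z, Vega) = (-6−(-11))² + (4−9)² = 25 + 25 = 50
d²(Z, Lyra) = (-6−(-1))² + (4−6.5)² = 25 + 6.25 = 31.25
d²(Z, Delta) = (-6−(-8.5))² + (4−(-8.5))² = 6.25 + 156.25 = 162.5
d²(Z, Juno) = (-6−6)² + (4−(-5))² = 144 + 81 = 225
d²(Z, Hydra) = (-6−(-1.5))² + (4−(-11))² = 20.25 + 225 = 245.25
d²(Z, Mira) = (-6−7.5)² + (4−(-6))² = 182.25 + 100 = 282.25
d²(Z, Ursa) = (-6−(-9))² + (4−8.5)² = 9 + 20.25 = 29.25
The smallest is to Ursa, so Z lies in the Voronoi region of Ursa.

Ursa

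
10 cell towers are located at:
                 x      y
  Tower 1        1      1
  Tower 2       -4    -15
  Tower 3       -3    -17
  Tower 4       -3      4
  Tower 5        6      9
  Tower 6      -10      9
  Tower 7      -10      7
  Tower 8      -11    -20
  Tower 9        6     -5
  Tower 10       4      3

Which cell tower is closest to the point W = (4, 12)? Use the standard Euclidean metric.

Tower 5

Since √ is increasing, it suffices to compare squared distances:
d²(W, Tower 1) = (4−1)² + (12−1)² = 9 + 121 = 130
d²(W, Tower 2) = (4−(-4))² + (12−(-15))² = 64 + 729 = 793
d²(W, Tower 3) = (4−(-3))² + (12−(-17))² = 49 + 841 = 890
d²(W, Tower 4) = (4−(-3))² + (12−4)² = 49 + 64 = 113
d²(W, Tower 5) = (4−6)² + (12−9)² = 4 + 9 = 13
d²(W, Tower 6) = (4−(-10))² + (12−9)² = 196 + 9 = 205
d²(W, Tower 7) = (4−(-10))² + (12−7)² = 196 + 25 = 221
d²(W, Tower 8) = (4−(-11))² + (12−(-20))² = 225 + 1024 = 1249
d²(W, Tower 9) = (4−6)² + (12−(-5))² = 4 + 289 = 293
d²(W, Tower 10) = (4−4)² + (12−3)² = 0 + 81 = 81
The smallest is to Tower 5, so W lies in the Voronoi region of Tower 5.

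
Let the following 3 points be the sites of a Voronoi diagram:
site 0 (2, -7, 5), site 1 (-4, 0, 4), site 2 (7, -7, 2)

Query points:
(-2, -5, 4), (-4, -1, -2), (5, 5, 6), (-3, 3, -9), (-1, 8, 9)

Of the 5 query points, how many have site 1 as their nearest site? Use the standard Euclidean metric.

(-2, -5, 4) — d² to each: site 0:21, site 1:29, site 2:89 → nearest is site 0
(-4, -1, -2) — d² to each: site 0:121, site 1:37, site 2:173 → nearest is site 1
(5, 5, 6) — d² to each: site 0:154, site 1:110, site 2:164 → nearest is site 1
(-3, 3, -9) — d² to each: site 0:321, site 1:179, site 2:321 → nearest is site 1
(-1, 8, 9) — d² to each: site 0:250, site 1:98, site 2:338 → nearest is site 1
4 of the 5 points have site 1 as nearest.

4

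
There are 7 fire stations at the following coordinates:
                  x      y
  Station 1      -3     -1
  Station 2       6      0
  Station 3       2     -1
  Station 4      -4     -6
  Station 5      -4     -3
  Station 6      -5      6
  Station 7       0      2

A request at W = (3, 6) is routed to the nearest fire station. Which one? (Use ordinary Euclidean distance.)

Compare squared distances (the ordering matches that of the actual distances):
d²(W, Station 1) = (3−(-3))² + (6−(-1))² = 36 + 49 = 85
d²(W, Station 2) = (3−6)² + (6−0)² = 9 + 36 = 45
d²(W, Station 3) = (3−2)² + (6−(-1))² = 1 + 49 = 50
d²(W, Station 4) = (3−(-4))² + (6−(-6))² = 49 + 144 = 193
d²(W, Station 5) = (3−(-4))² + (6−(-3))² = 49 + 81 = 130
d²(W, Station 6) = (3−(-5))² + (6−6)² = 64 + 0 = 64
d²(W, Station 7) = (3−0)² + (6−2)² = 9 + 16 = 25
Minimum is at Station 7.

Station 7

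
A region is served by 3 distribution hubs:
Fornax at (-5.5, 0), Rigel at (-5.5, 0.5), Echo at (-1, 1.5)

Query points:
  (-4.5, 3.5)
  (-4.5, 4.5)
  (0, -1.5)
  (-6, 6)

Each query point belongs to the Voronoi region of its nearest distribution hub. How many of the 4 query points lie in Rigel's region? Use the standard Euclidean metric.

(-4.5, 3.5) — d² to each: Fornax:13.25, Rigel:10, Echo:16.25 → nearest is Rigel
(-4.5, 4.5) — d² to each: Fornax:21.25, Rigel:17, Echo:21.25 → nearest is Rigel
(0, -1.5) — d² to each: Fornax:32.5, Rigel:34.25, Echo:10 → nearest is Echo
(-6, 6) — d² to each: Fornax:36.25, Rigel:30.5, Echo:45.25 → nearest is Rigel
3 of the 4 points have Rigel as nearest.

3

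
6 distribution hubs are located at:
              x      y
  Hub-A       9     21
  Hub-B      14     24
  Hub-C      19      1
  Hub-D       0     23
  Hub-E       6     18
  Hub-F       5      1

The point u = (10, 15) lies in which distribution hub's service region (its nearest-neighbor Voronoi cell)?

Compare squared distances (the ordering matches that of the actual distances):
d²(u, Hub-A) = (10−9)² + (15−21)² = 1 + 36 = 37
d²(u, Hub-B) = (10−14)² + (15−24)² = 16 + 81 = 97
d²(u, Hub-C) = (10−19)² + (15−1)² = 81 + 196 = 277
d²(u, Hub-D) = (10−0)² + (15−23)² = 100 + 64 = 164
d²(u, Hub-E) = (10−6)² + (15−18)² = 16 + 9 = 25
d²(u, Hub-F) = (10−5)² + (15−1)² = 25 + 196 = 221
Minimum is at Hub-E.

Hub-E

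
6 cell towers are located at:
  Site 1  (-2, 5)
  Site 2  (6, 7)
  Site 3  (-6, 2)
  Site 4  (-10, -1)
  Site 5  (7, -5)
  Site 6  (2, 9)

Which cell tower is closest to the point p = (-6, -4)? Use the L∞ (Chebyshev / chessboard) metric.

d(p, Site 1) = max(4, 9) = 9
d(p, Site 2) = max(12, 11) = 12
d(p, Site 3) = max(0, 6) = 6
d(p, Site 4) = max(4, 3) = 4
d(p, Site 5) = max(13, 1) = 13
d(p, Site 6) = max(8, 13) = 13
Minimum is at Site 4.

Site 4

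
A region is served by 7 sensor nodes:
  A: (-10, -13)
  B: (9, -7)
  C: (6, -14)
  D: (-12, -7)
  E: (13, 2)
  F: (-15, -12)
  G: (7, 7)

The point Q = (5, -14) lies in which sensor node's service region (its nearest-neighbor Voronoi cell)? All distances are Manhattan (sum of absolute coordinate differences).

d(Q,A) = |5−(-10)| + |-14−(-13)| = 15 + 1 = 16
d(Q,B) = |5−9| + |-14−(-7)| = 4 + 7 = 11
d(Q,C) = |5−6| + |-14−(-14)| = 1 + 0 = 1
d(Q,D) = |5−(-12)| + |-14−(-7)| = 17 + 7 = 24
d(Q,E) = |5−13| + |-14−2| = 8 + 16 = 24
d(Q,F) = |5−(-15)| + |-14−(-12)| = 20 + 2 = 22
d(Q,G) = |5−7| + |-14−7| = 2 + 21 = 23
C is nearest.

C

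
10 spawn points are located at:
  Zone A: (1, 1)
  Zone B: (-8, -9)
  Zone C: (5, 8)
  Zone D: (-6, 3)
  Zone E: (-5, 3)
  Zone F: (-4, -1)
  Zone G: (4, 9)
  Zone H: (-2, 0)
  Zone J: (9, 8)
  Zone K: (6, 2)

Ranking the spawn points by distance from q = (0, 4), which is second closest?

Compare squared distances (the ordering matches that of the actual distances):
d²(q, Zone A) = (0−1)² + (4−1)² = 1 + 9 = 10
d²(q, Zone B) = (0−(-8))² + (4−(-9))² = 64 + 169 = 233
d²(q, Zone C) = (0−5)² + (4−8)² = 25 + 16 = 41
d²(q, Zone D) = (0−(-6))² + (4−3)² = 36 + 1 = 37
d²(q, Zone E) = (0−(-5))² + (4−3)² = 25 + 1 = 26
d²(q, Zone F) = (0−(-4))² + (4−(-1))² = 16 + 25 = 41
d²(q, Zone G) = (0−4)² + (4−9)² = 16 + 25 = 41
d²(q, Zone H) = (0−(-2))² + (4−0)² = 4 + 16 = 20
d²(q, Zone J) = (0−9)² + (4−8)² = 81 + 16 = 97
d²(q, Zone K) = (0−6)² + (4−2)² = 36 + 4 = 40
Sorted ascending: Zone A, Zone H, Zone E, … — the second-nearest is Zone H.

Zone H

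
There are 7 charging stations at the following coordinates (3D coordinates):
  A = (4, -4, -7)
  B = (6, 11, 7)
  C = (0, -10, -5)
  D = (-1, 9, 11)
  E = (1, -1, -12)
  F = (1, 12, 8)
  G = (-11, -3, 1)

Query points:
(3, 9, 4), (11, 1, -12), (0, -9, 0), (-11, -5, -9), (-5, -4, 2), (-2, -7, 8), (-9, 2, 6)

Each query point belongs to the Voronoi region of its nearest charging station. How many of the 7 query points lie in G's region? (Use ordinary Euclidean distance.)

4

(3, 9, 4) — d² to each: A:291, B:22, C:451, D:65, E:360, F:29, G:349 → nearest is B
(11, 1, -12) — d² to each: A:99, B:486, C:291, D:737, E:104, F:621, G:669 → nearest is A
(0, -9, 0) — d² to each: A:90, B:485, C:26, D:446, E:209, F:506, G:158 → nearest is C
(-11, -5, -9) — d² to each: A:230, B:801, C:162, D:696, E:169, F:722, G:104 → nearest is G
(-5, -4, 2) — d² to each: A:162, B:371, C:110, D:266, E:241, F:328, G:38 → nearest is G
(-2, -7, 8) — d² to each: A:270, B:389, C:182, D:266, E:445, F:370, G:146 → nearest is G
(-9, 2, 6) — d² to each: A:374, B:307, C:346, D:138, E:433, F:204, G:54 → nearest is G
4 of the 7 points have G as nearest.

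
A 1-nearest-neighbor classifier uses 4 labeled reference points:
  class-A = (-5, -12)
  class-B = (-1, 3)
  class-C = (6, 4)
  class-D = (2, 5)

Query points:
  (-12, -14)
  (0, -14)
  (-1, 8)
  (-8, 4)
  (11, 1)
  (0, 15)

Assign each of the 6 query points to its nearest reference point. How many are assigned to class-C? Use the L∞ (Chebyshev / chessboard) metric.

1

(-12, -14) — d to each: class-A:7, class-B:17, class-C:18, class-D:19 → nearest is class-A
(0, -14) — d to each: class-A:5, class-B:17, class-C:18, class-D:19 → nearest is class-A
(-1, 8) — d to each: class-A:20, class-B:5, class-C:7, class-D:3 → nearest is class-D
(-8, 4) — d to each: class-A:16, class-B:7, class-C:14, class-D:10 → nearest is class-B
(11, 1) — d to each: class-A:16, class-B:12, class-C:5, class-D:9 → nearest is class-C
(0, 15) — d to each: class-A:27, class-B:12, class-C:11, class-D:10 → nearest is class-D
1 of the 6 points has class-C as nearest.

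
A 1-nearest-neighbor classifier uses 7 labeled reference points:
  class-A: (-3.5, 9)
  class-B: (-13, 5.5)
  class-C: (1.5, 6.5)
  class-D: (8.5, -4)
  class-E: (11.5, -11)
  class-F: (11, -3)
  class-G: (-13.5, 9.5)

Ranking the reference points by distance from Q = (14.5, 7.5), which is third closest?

class-C

Compare squared distances (the ordering matches that of the actual distances):
d²(Q, class-A) = (14.5−(-3.5))² + (7.5−9)² = 324 + 2.25 = 326.25
d²(Q, class-B) = (14.5−(-13))² + (7.5−5.5)² = 756.25 + 4 = 760.25
d²(Q, class-C) = (14.5−1.5)² + (7.5−6.5)² = 169 + 1 = 170
d²(Q, class-D) = (14.5−8.5)² + (7.5−(-4))² = 36 + 132.25 = 168.25
d²(Q, class-E) = (14.5−11.5)² + (7.5−(-11))² = 9 + 342.25 = 351.25
d²(Q, class-F) = (14.5−11)² + (7.5−(-3))² = 12.25 + 110.25 = 122.5
d²(Q, class-G) = (14.5−(-13.5))² + (7.5−9.5)² = 784 + 4 = 788
Sorted ascending: class-F, class-D, class-C, class-A, … — the third-nearest is class-C.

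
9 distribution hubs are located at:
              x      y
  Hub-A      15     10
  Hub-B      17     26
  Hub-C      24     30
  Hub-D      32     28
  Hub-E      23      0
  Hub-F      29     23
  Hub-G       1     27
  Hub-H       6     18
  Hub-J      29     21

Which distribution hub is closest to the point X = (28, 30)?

Since √ is increasing, it suffices to compare squared distances:
d²(X, Hub-A) = 169 + 400 = 569
d²(X, Hub-B) = 121 + 16 = 137
d²(X, Hub-C) = 16 + 0 = 16
d²(X, Hub-D) = 16 + 4 = 20
d²(X, Hub-E) = 25 + 900 = 925
d²(X, Hub-F) = 1 + 49 = 50
d²(X, Hub-G) = 729 + 9 = 738
d²(X, Hub-H) = 484 + 144 = 628
d²(X, Hub-J) = 1 + 81 = 82
Hub-C is nearest.

Hub-C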